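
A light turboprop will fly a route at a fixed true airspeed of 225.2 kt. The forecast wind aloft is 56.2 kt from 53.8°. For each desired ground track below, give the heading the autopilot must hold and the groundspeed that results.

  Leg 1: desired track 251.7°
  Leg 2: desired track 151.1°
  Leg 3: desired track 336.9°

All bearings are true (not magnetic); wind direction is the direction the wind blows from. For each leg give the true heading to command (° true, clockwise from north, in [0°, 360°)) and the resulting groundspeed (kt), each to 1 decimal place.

Leg 1: heading=256.1°, groundspeed=278.0 kt
Leg 2: heading=136.8°, groundspeed=225.3 kt
Leg 3: heading=351.0°, groundspeed=205.7 kt

Leg 1: desired track 251.7°; wind correction +4.4° → command heading 256.1°, groundspeed 278.0 kt
Leg 2: desired track 151.1°; wind correction -14.3° → command heading 136.8°, groundspeed 225.3 kt
Leg 3: desired track 336.9°; wind correction +14.1° → command heading 351.0°, groundspeed 205.7 kt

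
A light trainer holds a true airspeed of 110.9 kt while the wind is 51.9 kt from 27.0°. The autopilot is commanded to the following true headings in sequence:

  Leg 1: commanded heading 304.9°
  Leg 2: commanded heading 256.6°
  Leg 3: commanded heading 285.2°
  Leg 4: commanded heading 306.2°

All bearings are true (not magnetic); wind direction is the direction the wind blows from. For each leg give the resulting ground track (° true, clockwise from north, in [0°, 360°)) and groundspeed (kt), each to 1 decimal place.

Leg 1: track=278.5°, groundspeed=115.8 kt
Leg 2: track=241.3°, groundspeed=149.8 kt
Leg 3: track=262.5°, groundspeed=131.7 kt
Leg 4: track=279.7°, groundspeed=114.7 kt

Leg 1: heading 304.9°; drift -26.4° → track 278.5°, groundspeed 115.8 kt
Leg 2: heading 256.6°; drift -15.3° → track 241.3°, groundspeed 149.8 kt
Leg 3: heading 285.2°; drift -22.7° → track 262.5°, groundspeed 131.7 kt
Leg 4: heading 306.2°; drift -26.5° → track 279.7°, groundspeed 114.7 kt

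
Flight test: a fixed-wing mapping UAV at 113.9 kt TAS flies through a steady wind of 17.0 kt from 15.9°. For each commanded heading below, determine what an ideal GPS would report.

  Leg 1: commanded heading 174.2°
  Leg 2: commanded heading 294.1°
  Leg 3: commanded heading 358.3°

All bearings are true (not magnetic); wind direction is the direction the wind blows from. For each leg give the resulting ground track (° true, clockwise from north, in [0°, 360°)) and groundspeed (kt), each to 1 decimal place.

Leg 1: heading 174.2°; drift +2.8° → track 177.0°, groundspeed 129.8 kt
Leg 2: heading 294.1°; drift -8.6° → track 285.5°, groundspeed 112.7 kt
Leg 3: heading 358.3°; drift -3.0° → track 355.3°, groundspeed 97.8 kt

Leg 1: track=177.0°, groundspeed=129.8 kt
Leg 2: track=285.5°, groundspeed=112.7 kt
Leg 3: track=355.3°, groundspeed=97.8 kt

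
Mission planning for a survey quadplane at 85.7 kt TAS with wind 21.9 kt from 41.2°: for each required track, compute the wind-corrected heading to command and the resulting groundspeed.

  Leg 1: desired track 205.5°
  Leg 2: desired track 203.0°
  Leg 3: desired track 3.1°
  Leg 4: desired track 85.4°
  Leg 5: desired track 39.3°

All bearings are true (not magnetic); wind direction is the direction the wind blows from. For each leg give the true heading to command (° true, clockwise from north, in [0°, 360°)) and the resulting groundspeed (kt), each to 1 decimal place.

Leg 1: desired track 205.5°; wind correction -4.0° → command heading 201.5°, groundspeed 106.6 kt
Leg 2: desired track 203.0°; wind correction -4.6° → command heading 198.4°, groundspeed 106.2 kt
Leg 3: desired track 3.1°; wind correction +9.1° → command heading 12.2°, groundspeed 67.4 kt
Leg 4: desired track 85.4°; wind correction -10.3° → command heading 75.1°, groundspeed 68.6 kt
Leg 5: desired track 39.3°; wind correction +0.5° → command heading 39.8°, groundspeed 63.8 kt

Leg 1: heading=201.5°, groundspeed=106.6 kt
Leg 2: heading=198.4°, groundspeed=106.2 kt
Leg 3: heading=12.2°, groundspeed=67.4 kt
Leg 4: heading=75.1°, groundspeed=68.6 kt
Leg 5: heading=39.8°, groundspeed=63.8 kt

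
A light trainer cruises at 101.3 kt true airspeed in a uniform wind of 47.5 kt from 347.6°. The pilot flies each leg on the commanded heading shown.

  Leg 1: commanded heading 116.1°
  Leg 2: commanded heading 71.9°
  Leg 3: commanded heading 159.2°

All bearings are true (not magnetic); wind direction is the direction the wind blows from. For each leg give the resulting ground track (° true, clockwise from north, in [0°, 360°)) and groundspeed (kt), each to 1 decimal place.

Leg 1: track=132.0°, groundspeed=136.0 kt
Leg 2: track=98.0°, groundspeed=107.5 kt
Leg 3: track=161.9°, groundspeed=148.5 kt

Leg 1: heading 116.1°; drift +15.9° → track 132.0°, groundspeed 136.0 kt
Leg 2: heading 71.9°; drift +26.1° → track 98.0°, groundspeed 107.5 kt
Leg 3: heading 159.2°; drift +2.7° → track 161.9°, groundspeed 148.5 kt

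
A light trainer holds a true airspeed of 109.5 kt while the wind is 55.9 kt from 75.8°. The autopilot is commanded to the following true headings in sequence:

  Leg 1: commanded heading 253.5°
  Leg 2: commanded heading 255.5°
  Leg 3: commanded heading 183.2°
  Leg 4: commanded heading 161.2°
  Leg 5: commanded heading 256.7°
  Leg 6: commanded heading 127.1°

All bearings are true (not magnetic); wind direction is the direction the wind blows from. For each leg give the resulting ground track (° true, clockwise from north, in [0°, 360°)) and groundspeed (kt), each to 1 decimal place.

Leg 1: track=254.3°, groundspeed=165.4 kt
Leg 2: track=255.6°, groundspeed=165.4 kt
Leg 3: track=206.1°, groundspeed=137.0 kt
Leg 4: track=189.1°, groundspeed=118.9 kt
Leg 5: track=256.4°, groundspeed=165.4 kt
Leg 6: track=157.4°, groundspeed=86.4 kt

Leg 1: heading 253.5°; drift +0.8° → track 254.3°, groundspeed 165.4 kt
Leg 2: heading 255.5°; drift +0.1° → track 255.6°, groundspeed 165.4 kt
Leg 3: heading 183.2°; drift +22.9° → track 206.1°, groundspeed 137.0 kt
Leg 4: heading 161.2°; drift +27.9° → track 189.1°, groundspeed 118.9 kt
Leg 5: heading 256.7°; drift -0.3° → track 256.4°, groundspeed 165.4 kt
Leg 6: heading 127.1°; drift +30.3° → track 157.4°, groundspeed 86.4 kt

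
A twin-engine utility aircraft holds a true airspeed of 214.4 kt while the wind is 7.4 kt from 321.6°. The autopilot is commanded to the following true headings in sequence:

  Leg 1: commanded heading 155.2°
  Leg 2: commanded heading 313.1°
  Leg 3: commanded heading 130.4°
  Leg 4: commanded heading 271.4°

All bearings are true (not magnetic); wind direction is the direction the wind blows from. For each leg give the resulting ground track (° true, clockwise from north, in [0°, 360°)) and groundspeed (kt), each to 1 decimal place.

Leg 1: track=154.8°, groundspeed=221.6 kt
Leg 2: track=312.8°, groundspeed=207.1 kt
Leg 3: track=130.8°, groundspeed=221.7 kt
Leg 4: track=269.8°, groundspeed=209.7 kt

Leg 1: heading 155.2°; drift -0.4° → track 154.8°, groundspeed 221.6 kt
Leg 2: heading 313.1°; drift -0.3° → track 312.8°, groundspeed 207.1 kt
Leg 3: heading 130.4°; drift +0.4° → track 130.8°, groundspeed 221.7 kt
Leg 4: heading 271.4°; drift -1.6° → track 269.8°, groundspeed 209.7 kt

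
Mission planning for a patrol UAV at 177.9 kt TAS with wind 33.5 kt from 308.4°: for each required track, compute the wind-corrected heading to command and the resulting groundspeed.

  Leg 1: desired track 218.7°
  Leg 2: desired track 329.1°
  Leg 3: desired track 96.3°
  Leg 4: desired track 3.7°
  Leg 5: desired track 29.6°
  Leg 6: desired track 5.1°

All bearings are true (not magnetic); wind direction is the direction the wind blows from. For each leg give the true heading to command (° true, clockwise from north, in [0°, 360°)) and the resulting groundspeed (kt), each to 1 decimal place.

Leg 1: desired track 218.7°; wind correction +10.9° → command heading 229.6°, groundspeed 174.5 kt
Leg 2: desired track 329.1°; wind correction -3.8° → command heading 325.3°, groundspeed 146.2 kt
Leg 3: desired track 96.3°; wind correction -5.7° → command heading 90.6°, groundspeed 205.4 kt
Leg 4: desired track 3.7°; wind correction -8.9° → command heading 354.8°, groundspeed 156.7 kt
Leg 5: desired track 29.6°; wind correction -10.7° → command heading 18.9°, groundspeed 169.7 kt
Leg 6: desired track 5.1°; wind correction -9.1° → command heading 356.0°, groundspeed 157.3 kt

Leg 1: heading=229.6°, groundspeed=174.5 kt
Leg 2: heading=325.3°, groundspeed=146.2 kt
Leg 3: heading=90.6°, groundspeed=205.4 kt
Leg 4: heading=354.8°, groundspeed=156.7 kt
Leg 5: heading=18.9°, groundspeed=169.7 kt
Leg 6: heading=356.0°, groundspeed=157.3 kt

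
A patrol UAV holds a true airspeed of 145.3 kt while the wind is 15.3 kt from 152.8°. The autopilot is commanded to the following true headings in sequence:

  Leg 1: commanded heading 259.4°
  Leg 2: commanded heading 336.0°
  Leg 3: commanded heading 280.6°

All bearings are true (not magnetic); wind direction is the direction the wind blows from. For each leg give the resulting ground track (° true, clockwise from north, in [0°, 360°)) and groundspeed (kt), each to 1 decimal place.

Leg 1: track=265.0°, groundspeed=150.4 kt
Leg 2: track=335.7°, groundspeed=160.6 kt
Leg 3: track=285.1°, groundspeed=155.1 kt

Leg 1: heading 259.4°; drift +5.6° → track 265.0°, groundspeed 150.4 kt
Leg 2: heading 336.0°; drift -0.3° → track 335.7°, groundspeed 160.6 kt
Leg 3: heading 280.6°; drift +4.5° → track 285.1°, groundspeed 155.1 kt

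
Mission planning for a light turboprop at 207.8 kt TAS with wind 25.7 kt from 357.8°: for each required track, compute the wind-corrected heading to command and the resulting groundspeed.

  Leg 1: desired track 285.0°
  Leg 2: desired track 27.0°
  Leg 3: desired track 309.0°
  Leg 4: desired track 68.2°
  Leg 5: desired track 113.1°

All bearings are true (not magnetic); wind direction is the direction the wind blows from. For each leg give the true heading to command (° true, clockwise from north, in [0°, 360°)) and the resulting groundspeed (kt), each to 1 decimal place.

Leg 1: heading=291.8°, groundspeed=198.7 kt
Leg 2: heading=23.5°, groundspeed=185.0 kt
Leg 3: heading=314.3°, groundspeed=190.0 kt
Leg 4: heading=61.5°, groundspeed=197.8 kt
Leg 5: heading=106.7°, groundspeed=217.5 kt

Leg 1: desired track 285.0°; wind correction +6.8° → command heading 291.8°, groundspeed 198.7 kt
Leg 2: desired track 27.0°; wind correction -3.5° → command heading 23.5°, groundspeed 185.0 kt
Leg 3: desired track 309.0°; wind correction +5.3° → command heading 314.3°, groundspeed 190.0 kt
Leg 4: desired track 68.2°; wind correction -6.7° → command heading 61.5°, groundspeed 197.8 kt
Leg 5: desired track 113.1°; wind correction -6.4° → command heading 106.7°, groundspeed 217.5 kt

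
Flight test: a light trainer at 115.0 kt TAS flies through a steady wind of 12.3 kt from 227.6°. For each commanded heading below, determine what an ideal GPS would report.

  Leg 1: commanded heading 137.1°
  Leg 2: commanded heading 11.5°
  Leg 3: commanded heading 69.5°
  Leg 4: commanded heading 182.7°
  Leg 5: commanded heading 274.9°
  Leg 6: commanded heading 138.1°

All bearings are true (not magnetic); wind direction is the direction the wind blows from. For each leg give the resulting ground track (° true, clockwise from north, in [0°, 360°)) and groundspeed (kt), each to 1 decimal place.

Leg 1: track=131.0°, groundspeed=115.8 kt
Leg 2: track=14.8°, groundspeed=125.1 kt
Leg 3: track=67.4°, groundspeed=126.5 kt
Leg 4: track=178.0°, groundspeed=106.6 kt
Leg 5: track=279.7°, groundspeed=107.0 kt
Leg 6: track=132.0°, groundspeed=115.5 kt

Leg 1: heading 137.1°; drift -6.1° → track 131.0°, groundspeed 115.8 kt
Leg 2: heading 11.5°; drift +3.3° → track 14.8°, groundspeed 125.1 kt
Leg 3: heading 69.5°; drift -2.1° → track 67.4°, groundspeed 126.5 kt
Leg 4: heading 182.7°; drift -4.7° → track 178.0°, groundspeed 106.6 kt
Leg 5: heading 274.9°; drift +4.8° → track 279.7°, groundspeed 107.0 kt
Leg 6: heading 138.1°; drift -6.1° → track 132.0°, groundspeed 115.5 kt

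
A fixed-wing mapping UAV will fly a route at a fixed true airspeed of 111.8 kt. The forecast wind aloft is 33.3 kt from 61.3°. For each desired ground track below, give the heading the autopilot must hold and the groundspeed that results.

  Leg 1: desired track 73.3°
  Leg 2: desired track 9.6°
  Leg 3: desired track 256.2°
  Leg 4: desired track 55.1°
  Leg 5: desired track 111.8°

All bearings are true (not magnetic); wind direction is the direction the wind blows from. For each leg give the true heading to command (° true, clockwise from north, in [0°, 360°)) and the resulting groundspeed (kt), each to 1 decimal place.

Leg 1: desired track 73.3°; wind correction -3.6° → command heading 69.7°, groundspeed 79.0 kt
Leg 2: desired track 9.6°; wind correction +13.5° → command heading 23.1°, groundspeed 88.1 kt
Leg 3: desired track 256.2°; wind correction +4.4° → command heading 260.6°, groundspeed 143.7 kt
Leg 4: desired track 55.1°; wind correction +1.8° → command heading 56.9°, groundspeed 78.6 kt
Leg 5: desired track 111.8°; wind correction -13.3° → command heading 98.5°, groundspeed 87.6 kt

Leg 1: heading=69.7°, groundspeed=79.0 kt
Leg 2: heading=23.1°, groundspeed=88.1 kt
Leg 3: heading=260.6°, groundspeed=143.7 kt
Leg 4: heading=56.9°, groundspeed=78.6 kt
Leg 5: heading=98.5°, groundspeed=87.6 kt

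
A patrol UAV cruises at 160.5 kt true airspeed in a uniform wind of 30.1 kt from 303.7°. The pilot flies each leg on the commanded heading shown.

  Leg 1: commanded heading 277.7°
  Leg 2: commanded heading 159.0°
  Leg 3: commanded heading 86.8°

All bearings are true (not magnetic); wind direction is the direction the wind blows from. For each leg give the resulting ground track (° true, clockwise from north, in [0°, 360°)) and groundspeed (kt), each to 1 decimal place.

Leg 1: track=272.1°, groundspeed=134.1 kt
Leg 2: track=153.6°, groundspeed=185.9 kt
Leg 3: track=92.4°, groundspeed=185.5 kt

Leg 1: heading 277.7°; drift -5.6° → track 272.1°, groundspeed 134.1 kt
Leg 2: heading 159.0°; drift -5.4° → track 153.6°, groundspeed 185.9 kt
Leg 3: heading 86.8°; drift +5.6° → track 92.4°, groundspeed 185.5 kt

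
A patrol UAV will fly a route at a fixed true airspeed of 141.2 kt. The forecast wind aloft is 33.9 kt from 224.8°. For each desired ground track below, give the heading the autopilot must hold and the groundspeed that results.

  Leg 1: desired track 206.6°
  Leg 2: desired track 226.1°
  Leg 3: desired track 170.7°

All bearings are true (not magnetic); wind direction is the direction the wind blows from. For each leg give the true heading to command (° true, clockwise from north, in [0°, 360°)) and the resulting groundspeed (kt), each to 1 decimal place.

Leg 1: desired track 206.6°; wind correction +4.3° → command heading 210.9°, groundspeed 108.6 kt
Leg 2: desired track 226.1°; wind correction -0.3° → command heading 225.8°, groundspeed 107.3 kt
Leg 3: desired track 170.7°; wind correction +11.2° → command heading 181.9°, groundspeed 118.6 kt

Leg 1: heading=210.9°, groundspeed=108.6 kt
Leg 2: heading=225.8°, groundspeed=107.3 kt
Leg 3: heading=181.9°, groundspeed=118.6 kt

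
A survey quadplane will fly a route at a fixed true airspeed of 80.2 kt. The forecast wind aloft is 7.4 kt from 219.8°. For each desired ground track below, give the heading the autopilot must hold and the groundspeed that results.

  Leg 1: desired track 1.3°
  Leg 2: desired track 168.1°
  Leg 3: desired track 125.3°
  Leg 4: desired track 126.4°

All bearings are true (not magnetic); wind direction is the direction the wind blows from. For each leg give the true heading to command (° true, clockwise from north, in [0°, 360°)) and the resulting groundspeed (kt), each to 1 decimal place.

Leg 1: desired track 1.3°; wind correction -3.3° → command heading 358.0°, groundspeed 85.9 kt
Leg 2: desired track 168.1°; wind correction +4.2° → command heading 172.3°, groundspeed 75.4 kt
Leg 3: desired track 125.3°; wind correction +5.3° → command heading 130.6°, groundspeed 80.4 kt
Leg 4: desired track 126.4°; wind correction +5.3° → command heading 131.7°, groundspeed 80.3 kt

Leg 1: heading=358.0°, groundspeed=85.9 kt
Leg 2: heading=172.3°, groundspeed=75.4 kt
Leg 3: heading=130.6°, groundspeed=80.4 kt
Leg 4: heading=131.7°, groundspeed=80.3 kt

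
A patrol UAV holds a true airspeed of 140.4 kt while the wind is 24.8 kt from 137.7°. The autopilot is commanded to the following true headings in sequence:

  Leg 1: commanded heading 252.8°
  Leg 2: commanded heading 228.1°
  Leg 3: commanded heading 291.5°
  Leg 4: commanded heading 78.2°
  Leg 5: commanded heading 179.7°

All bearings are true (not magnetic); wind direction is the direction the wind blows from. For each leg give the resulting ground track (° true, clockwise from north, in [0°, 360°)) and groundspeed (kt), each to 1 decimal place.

Leg 1: heading 252.8°; drift +8.5° → track 261.3°, groundspeed 152.6 kt
Leg 2: heading 228.1°; drift +10.0° → track 238.1°, groundspeed 142.7 kt
Leg 3: heading 291.5°; drift +3.9° → track 295.4°, groundspeed 163.0 kt
Leg 4: heading 78.2°; drift -9.5° → track 68.7°, groundspeed 129.6 kt
Leg 5: heading 179.7°; drift +7.7° → track 187.4°, groundspeed 123.1 kt

Leg 1: track=261.3°, groundspeed=152.6 kt
Leg 2: track=238.1°, groundspeed=142.7 kt
Leg 3: track=295.4°, groundspeed=163.0 kt
Leg 4: track=68.7°, groundspeed=129.6 kt
Leg 5: track=187.4°, groundspeed=123.1 kt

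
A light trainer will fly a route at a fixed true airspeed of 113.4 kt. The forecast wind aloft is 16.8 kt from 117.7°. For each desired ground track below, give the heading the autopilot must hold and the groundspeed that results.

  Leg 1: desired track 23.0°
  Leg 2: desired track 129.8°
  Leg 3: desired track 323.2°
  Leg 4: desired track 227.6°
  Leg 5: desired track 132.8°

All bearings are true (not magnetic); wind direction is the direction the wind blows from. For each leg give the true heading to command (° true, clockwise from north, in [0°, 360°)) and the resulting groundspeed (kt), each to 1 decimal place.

Leg 1: desired track 23.0°; wind correction +8.5° → command heading 31.5°, groundspeed 113.5 kt
Leg 2: desired track 129.8°; wind correction -1.8° → command heading 128.0°, groundspeed 96.9 kt
Leg 3: desired track 323.2°; wind correction +3.7° → command heading 326.9°, groundspeed 128.3 kt
Leg 4: desired track 227.6°; wind correction -8.0° → command heading 219.6°, groundspeed 118.0 kt
Leg 5: desired track 132.8°; wind correction -2.2° → command heading 130.6°, groundspeed 97.1 kt

Leg 1: heading=31.5°, groundspeed=113.5 kt
Leg 2: heading=128.0°, groundspeed=96.9 kt
Leg 3: heading=326.9°, groundspeed=128.3 kt
Leg 4: heading=219.6°, groundspeed=118.0 kt
Leg 5: heading=130.6°, groundspeed=97.1 kt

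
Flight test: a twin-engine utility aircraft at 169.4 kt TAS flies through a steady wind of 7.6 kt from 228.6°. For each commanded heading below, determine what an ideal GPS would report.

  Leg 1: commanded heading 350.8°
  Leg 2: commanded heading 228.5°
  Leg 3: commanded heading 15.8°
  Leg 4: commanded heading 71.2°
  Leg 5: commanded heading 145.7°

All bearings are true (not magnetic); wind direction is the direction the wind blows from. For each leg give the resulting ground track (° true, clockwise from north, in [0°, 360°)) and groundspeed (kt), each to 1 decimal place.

Leg 1: heading 350.8°; drift +2.1° → track 352.9°, groundspeed 173.6 kt
Leg 2: heading 228.5°; drift +0.0° → track 228.5°, groundspeed 161.8 kt
Leg 3: heading 15.8°; drift +1.3° → track 17.1°, groundspeed 175.8 kt
Leg 4: heading 71.2°; drift -0.9° → track 70.3°, groundspeed 176.4 kt
Leg 5: heading 145.7°; drift -2.6° → track 143.1°, groundspeed 168.6 kt

Leg 1: track=352.9°, groundspeed=173.6 kt
Leg 2: track=228.5°, groundspeed=161.8 kt
Leg 3: track=17.1°, groundspeed=175.8 kt
Leg 4: track=70.3°, groundspeed=176.4 kt
Leg 5: track=143.1°, groundspeed=168.6 kt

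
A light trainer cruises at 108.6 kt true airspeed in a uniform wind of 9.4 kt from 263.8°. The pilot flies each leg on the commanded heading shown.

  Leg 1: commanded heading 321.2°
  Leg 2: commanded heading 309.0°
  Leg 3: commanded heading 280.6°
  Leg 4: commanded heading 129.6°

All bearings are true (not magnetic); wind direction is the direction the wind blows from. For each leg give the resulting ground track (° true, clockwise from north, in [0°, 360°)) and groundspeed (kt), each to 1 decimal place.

Leg 1: heading 321.2°; drift +4.4° → track 325.6°, groundspeed 103.8 kt
Leg 2: heading 309.0°; drift +3.7° → track 312.7°, groundspeed 102.2 kt
Leg 3: heading 280.6°; drift +1.6° → track 282.2°, groundspeed 99.6 kt
Leg 4: heading 129.6°; drift -3.3° → track 126.3°, groundspeed 115.4 kt

Leg 1: track=325.6°, groundspeed=103.8 kt
Leg 2: track=312.7°, groundspeed=102.2 kt
Leg 3: track=282.2°, groundspeed=99.6 kt
Leg 4: track=126.3°, groundspeed=115.4 kt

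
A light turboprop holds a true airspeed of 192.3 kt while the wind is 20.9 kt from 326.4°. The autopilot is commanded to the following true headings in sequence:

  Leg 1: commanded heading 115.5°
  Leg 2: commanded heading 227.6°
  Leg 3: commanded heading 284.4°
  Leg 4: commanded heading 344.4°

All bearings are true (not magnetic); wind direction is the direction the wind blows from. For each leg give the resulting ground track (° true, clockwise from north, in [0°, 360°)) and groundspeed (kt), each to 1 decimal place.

Leg 1: track=118.4°, groundspeed=210.5 kt
Leg 2: track=221.6°, groundspeed=196.6 kt
Leg 3: track=279.9°, groundspeed=177.3 kt
Leg 4: track=346.5°, groundspeed=172.5 kt

Leg 1: heading 115.5°; drift +2.9° → track 118.4°, groundspeed 210.5 kt
Leg 2: heading 227.6°; drift -6.0° → track 221.6°, groundspeed 196.6 kt
Leg 3: heading 284.4°; drift -4.5° → track 279.9°, groundspeed 177.3 kt
Leg 4: heading 344.4°; drift +2.1° → track 346.5°, groundspeed 172.5 kt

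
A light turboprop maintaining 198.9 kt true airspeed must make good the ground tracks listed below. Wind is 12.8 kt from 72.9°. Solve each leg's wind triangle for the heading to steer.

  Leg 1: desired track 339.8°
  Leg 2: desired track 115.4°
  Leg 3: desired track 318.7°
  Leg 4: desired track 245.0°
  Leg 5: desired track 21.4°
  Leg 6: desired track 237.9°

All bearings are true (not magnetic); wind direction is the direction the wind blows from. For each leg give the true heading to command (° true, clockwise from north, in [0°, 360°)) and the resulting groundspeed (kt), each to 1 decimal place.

Leg 1: desired track 339.8°; wind correction +3.7° → command heading 343.5°, groundspeed 199.2 kt
Leg 2: desired track 115.4°; wind correction -2.5° → command heading 112.9°, groundspeed 189.3 kt
Leg 3: desired track 318.7°; wind correction +3.4° → command heading 322.1°, groundspeed 203.8 kt
Leg 4: desired track 245.0°; wind correction -0.5° → command heading 244.5°, groundspeed 211.6 kt
Leg 5: desired track 21.4°; wind correction +2.9° → command heading 24.3°, groundspeed 190.7 kt
Leg 6: desired track 237.9°; wind correction -1.0° → command heading 236.9°, groundspeed 211.2 kt

Leg 1: heading=343.5°, groundspeed=199.2 kt
Leg 2: heading=112.9°, groundspeed=189.3 kt
Leg 3: heading=322.1°, groundspeed=203.8 kt
Leg 4: heading=244.5°, groundspeed=211.6 kt
Leg 5: heading=24.3°, groundspeed=190.7 kt
Leg 6: heading=236.9°, groundspeed=211.2 kt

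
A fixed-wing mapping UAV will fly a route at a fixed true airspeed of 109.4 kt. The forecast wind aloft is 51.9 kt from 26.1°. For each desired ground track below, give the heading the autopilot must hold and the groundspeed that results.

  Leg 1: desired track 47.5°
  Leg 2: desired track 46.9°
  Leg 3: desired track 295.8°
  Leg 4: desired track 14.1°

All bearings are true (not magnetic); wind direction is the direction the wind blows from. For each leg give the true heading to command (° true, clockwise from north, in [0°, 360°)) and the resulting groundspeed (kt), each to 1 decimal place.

Leg 1: heading=37.5°, groundspeed=59.4 kt
Leg 2: heading=37.2°, groundspeed=59.3 kt
Leg 3: heading=324.1°, groundspeed=96.6 kt
Leg 4: heading=19.8°, groundspeed=58.1 kt

Leg 1: desired track 47.5°; wind correction -10.0° → command heading 37.5°, groundspeed 59.4 kt
Leg 2: desired track 46.9°; wind correction -9.7° → command heading 37.2°, groundspeed 59.3 kt
Leg 3: desired track 295.8°; wind correction +28.3° → command heading 324.1°, groundspeed 96.6 kt
Leg 4: desired track 14.1°; wind correction +5.7° → command heading 19.8°, groundspeed 58.1 kt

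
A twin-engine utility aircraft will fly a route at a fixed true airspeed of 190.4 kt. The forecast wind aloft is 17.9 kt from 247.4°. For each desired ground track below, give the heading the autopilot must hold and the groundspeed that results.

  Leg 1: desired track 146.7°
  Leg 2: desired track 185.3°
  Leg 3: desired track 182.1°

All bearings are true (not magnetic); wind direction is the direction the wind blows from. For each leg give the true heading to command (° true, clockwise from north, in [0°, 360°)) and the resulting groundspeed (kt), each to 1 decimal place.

Leg 1: heading=152.0°, groundspeed=192.9 kt
Leg 2: heading=190.1°, groundspeed=181.4 kt
Leg 3: heading=187.0°, groundspeed=182.2 kt

Leg 1: desired track 146.7°; wind correction +5.3° → command heading 152.0°, groundspeed 192.9 kt
Leg 2: desired track 185.3°; wind correction +4.8° → command heading 190.1°, groundspeed 181.4 kt
Leg 3: desired track 182.1°; wind correction +4.9° → command heading 187.0°, groundspeed 182.2 kt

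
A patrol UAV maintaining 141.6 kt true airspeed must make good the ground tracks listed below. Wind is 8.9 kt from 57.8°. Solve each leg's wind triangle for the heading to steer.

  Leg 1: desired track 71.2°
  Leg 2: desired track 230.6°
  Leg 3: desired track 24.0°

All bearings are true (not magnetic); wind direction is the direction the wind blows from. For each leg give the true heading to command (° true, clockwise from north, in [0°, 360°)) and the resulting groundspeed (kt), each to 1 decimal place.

Leg 1: desired track 71.2°; wind correction -0.8° → command heading 70.4°, groundspeed 132.9 kt
Leg 2: desired track 230.6°; wind correction -0.5° → command heading 230.1°, groundspeed 150.4 kt
Leg 3: desired track 24.0°; wind correction +2.0° → command heading 26.0°, groundspeed 134.1 kt

Leg 1: heading=70.4°, groundspeed=132.9 kt
Leg 2: heading=230.1°, groundspeed=150.4 kt
Leg 3: heading=26.0°, groundspeed=134.1 kt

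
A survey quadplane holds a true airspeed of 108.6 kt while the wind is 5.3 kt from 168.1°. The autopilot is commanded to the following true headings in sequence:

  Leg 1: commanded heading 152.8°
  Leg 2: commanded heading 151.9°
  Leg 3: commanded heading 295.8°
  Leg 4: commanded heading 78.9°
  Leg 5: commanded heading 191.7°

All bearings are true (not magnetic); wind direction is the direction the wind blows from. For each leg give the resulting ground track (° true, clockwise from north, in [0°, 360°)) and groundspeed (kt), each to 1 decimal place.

Leg 1: track=152.0°, groundspeed=103.5 kt
Leg 2: track=151.1°, groundspeed=103.5 kt
Leg 3: track=297.9°, groundspeed=111.9 kt
Leg 4: track=76.1°, groundspeed=108.7 kt
Leg 5: track=192.9°, groundspeed=103.8 kt

Leg 1: heading 152.8°; drift -0.8° → track 152.0°, groundspeed 103.5 kt
Leg 2: heading 151.9°; drift -0.8° → track 151.1°, groundspeed 103.5 kt
Leg 3: heading 295.8°; drift +2.1° → track 297.9°, groundspeed 111.9 kt
Leg 4: heading 78.9°; drift -2.8° → track 76.1°, groundspeed 108.7 kt
Leg 5: heading 191.7°; drift +1.2° → track 192.9°, groundspeed 103.8 kt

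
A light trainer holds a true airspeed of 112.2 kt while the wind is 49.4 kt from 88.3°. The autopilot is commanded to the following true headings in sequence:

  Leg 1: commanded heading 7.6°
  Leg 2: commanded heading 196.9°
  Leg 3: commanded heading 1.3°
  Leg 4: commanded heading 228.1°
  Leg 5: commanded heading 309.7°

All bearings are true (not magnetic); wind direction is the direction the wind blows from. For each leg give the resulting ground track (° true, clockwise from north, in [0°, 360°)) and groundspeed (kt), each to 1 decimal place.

Leg 1: heading 7.6°; drift -25.1° → track 342.5°, groundspeed 115.1 kt
Leg 2: heading 196.9°; drift +20.1° → track 217.0°, groundspeed 136.3 kt
Leg 3: heading 1.3°; drift -24.2° → track 337.1°, groundspeed 120.2 kt
Leg 4: heading 228.1°; drift +12.0° → track 240.1°, groundspeed 153.3 kt
Leg 5: heading 309.7°; drift -12.3° → track 297.4°, groundspeed 152.8 kt

Leg 1: track=342.5°, groundspeed=115.1 kt
Leg 2: track=217.0°, groundspeed=136.3 kt
Leg 3: track=337.1°, groundspeed=120.2 kt
Leg 4: track=240.1°, groundspeed=153.3 kt
Leg 5: track=297.4°, groundspeed=152.8 kt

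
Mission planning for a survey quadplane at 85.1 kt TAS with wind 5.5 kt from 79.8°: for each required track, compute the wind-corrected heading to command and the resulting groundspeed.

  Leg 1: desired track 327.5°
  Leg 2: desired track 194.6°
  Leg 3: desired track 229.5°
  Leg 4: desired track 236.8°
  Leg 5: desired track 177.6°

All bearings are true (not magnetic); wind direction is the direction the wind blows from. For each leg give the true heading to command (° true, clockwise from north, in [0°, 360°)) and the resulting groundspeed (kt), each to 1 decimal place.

Leg 1: heading=330.9°, groundspeed=87.0 kt
Leg 2: heading=191.2°, groundspeed=87.3 kt
Leg 3: heading=227.6°, groundspeed=89.8 kt
Leg 4: heading=235.4°, groundspeed=90.1 kt
Leg 5: heading=173.9°, groundspeed=85.7 kt

Leg 1: desired track 327.5°; wind correction +3.4° → command heading 330.9°, groundspeed 87.0 kt
Leg 2: desired track 194.6°; wind correction -3.4° → command heading 191.2°, groundspeed 87.3 kt
Leg 3: desired track 229.5°; wind correction -1.9° → command heading 227.6°, groundspeed 89.8 kt
Leg 4: desired track 236.8°; wind correction -1.4° → command heading 235.4°, groundspeed 90.1 kt
Leg 5: desired track 177.6°; wind correction -3.7° → command heading 173.9°, groundspeed 85.7 kt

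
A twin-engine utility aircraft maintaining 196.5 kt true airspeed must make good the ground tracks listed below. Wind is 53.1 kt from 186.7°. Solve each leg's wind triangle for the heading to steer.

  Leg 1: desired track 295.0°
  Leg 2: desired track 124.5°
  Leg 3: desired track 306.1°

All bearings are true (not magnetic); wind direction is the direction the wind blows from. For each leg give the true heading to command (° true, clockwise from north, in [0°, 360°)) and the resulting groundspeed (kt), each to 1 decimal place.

Leg 1: desired track 295.0°; wind correction -14.9° → command heading 280.1°, groundspeed 206.6 kt
Leg 2: desired track 124.5°; wind correction +13.8° → command heading 138.3°, groundspeed 166.0 kt
Leg 3: desired track 306.1°; wind correction -13.6° → command heading 292.5°, groundspeed 217.0 kt

Leg 1: heading=280.1°, groundspeed=206.6 kt
Leg 2: heading=138.3°, groundspeed=166.0 kt
Leg 3: heading=292.5°, groundspeed=217.0 kt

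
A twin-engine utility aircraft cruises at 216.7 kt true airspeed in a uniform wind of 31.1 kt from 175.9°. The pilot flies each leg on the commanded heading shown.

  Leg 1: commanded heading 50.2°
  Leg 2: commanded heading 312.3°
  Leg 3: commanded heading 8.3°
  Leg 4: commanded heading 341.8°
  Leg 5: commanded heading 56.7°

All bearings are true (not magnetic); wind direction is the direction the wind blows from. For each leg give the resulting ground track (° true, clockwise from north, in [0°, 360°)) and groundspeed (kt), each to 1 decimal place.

Leg 1: track=44.1°, groundspeed=236.2 kt
Leg 2: track=317.4°, groundspeed=240.2 kt
Leg 3: track=6.8°, groundspeed=247.2 kt
Leg 4: track=343.6°, groundspeed=247.0 kt
Leg 5: track=50.0°, groundspeed=233.5 kt

Leg 1: heading 50.2°; drift -6.1° → track 44.1°, groundspeed 236.2 kt
Leg 2: heading 312.3°; drift +5.1° → track 317.4°, groundspeed 240.2 kt
Leg 3: heading 8.3°; drift -1.5° → track 6.8°, groundspeed 247.2 kt
Leg 4: heading 341.8°; drift +1.8° → track 343.6°, groundspeed 247.0 kt
Leg 5: heading 56.7°; drift -6.7° → track 50.0°, groundspeed 233.5 kt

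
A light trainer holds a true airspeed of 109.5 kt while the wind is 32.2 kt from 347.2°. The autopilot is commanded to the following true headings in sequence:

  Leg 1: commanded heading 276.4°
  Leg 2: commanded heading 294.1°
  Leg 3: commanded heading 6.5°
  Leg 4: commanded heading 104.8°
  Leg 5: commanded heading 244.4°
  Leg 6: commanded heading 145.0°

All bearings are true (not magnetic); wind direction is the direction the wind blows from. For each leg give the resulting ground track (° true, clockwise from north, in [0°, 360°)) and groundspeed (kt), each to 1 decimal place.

Leg 1: heading 276.4°; drift -17.1° → track 259.3°, groundspeed 103.5 kt
Leg 2: heading 294.1°; drift -15.9° → track 278.2°, groundspeed 93.8 kt
Leg 3: heading 6.5°; drift +7.7° → track 14.2°, groundspeed 79.8 kt
Leg 4: heading 104.8°; drift +12.9° → track 117.7°, groundspeed 127.6 kt
Leg 5: heading 244.4°; drift -15.1° → track 229.3°, groundspeed 120.8 kt
Leg 6: heading 145.0°; drift +5.0° → track 150.0°, groundspeed 139.8 kt

Leg 1: track=259.3°, groundspeed=103.5 kt
Leg 2: track=278.2°, groundspeed=93.8 kt
Leg 3: track=14.2°, groundspeed=79.8 kt
Leg 4: track=117.7°, groundspeed=127.6 kt
Leg 5: track=229.3°, groundspeed=120.8 kt
Leg 6: track=150.0°, groundspeed=139.8 kt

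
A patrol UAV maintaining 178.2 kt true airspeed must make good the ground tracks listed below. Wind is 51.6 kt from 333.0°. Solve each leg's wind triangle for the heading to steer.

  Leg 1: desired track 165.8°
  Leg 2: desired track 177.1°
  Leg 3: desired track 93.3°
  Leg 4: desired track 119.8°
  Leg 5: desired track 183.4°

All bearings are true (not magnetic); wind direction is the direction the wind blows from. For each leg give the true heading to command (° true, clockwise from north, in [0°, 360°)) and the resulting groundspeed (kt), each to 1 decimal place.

Leg 1: heading=169.5°, groundspeed=228.2 kt
Leg 2: heading=183.9°, groundspeed=224.1 kt
Leg 3: heading=78.8°, groundspeed=198.6 kt
Leg 4: heading=110.7°, groundspeed=219.1 kt
Leg 5: heading=191.8°, groundspeed=220.8 kt

Leg 1: desired track 165.8°; wind correction +3.7° → command heading 169.5°, groundspeed 228.2 kt
Leg 2: desired track 177.1°; wind correction +6.8° → command heading 183.9°, groundspeed 224.1 kt
Leg 3: desired track 93.3°; wind correction -14.5° → command heading 78.8°, groundspeed 198.6 kt
Leg 4: desired track 119.8°; wind correction -9.1° → command heading 110.7°, groundspeed 219.1 kt
Leg 5: desired track 183.4°; wind correction +8.4° → command heading 191.8°, groundspeed 220.8 kt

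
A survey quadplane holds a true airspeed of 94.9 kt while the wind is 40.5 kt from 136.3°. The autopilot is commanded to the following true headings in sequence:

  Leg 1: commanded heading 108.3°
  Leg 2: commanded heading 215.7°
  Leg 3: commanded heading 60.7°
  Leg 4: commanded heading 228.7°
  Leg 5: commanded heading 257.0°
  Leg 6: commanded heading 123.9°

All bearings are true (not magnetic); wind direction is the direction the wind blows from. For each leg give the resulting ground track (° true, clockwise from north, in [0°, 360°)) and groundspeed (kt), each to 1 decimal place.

Leg 1: heading 108.3°; drift -17.8° → track 90.5°, groundspeed 62.1 kt
Leg 2: heading 215.7°; drift +24.5° → track 240.2°, groundspeed 96.1 kt
Leg 3: heading 60.7°; drift -24.8° → track 35.9°, groundspeed 93.5 kt
Leg 4: heading 228.7°; drift +22.7° → track 251.4°, groundspeed 104.7 kt
Leg 5: heading 257.0°; drift +16.8° → track 273.8°, groundspeed 120.7 kt
Leg 6: heading 123.9°; drift -8.9° → track 115.0°, groundspeed 56.0 kt

Leg 1: track=90.5°, groundspeed=62.1 kt
Leg 2: track=240.2°, groundspeed=96.1 kt
Leg 3: track=35.9°, groundspeed=93.5 kt
Leg 4: track=251.4°, groundspeed=104.7 kt
Leg 5: track=273.8°, groundspeed=120.7 kt
Leg 6: track=115.0°, groundspeed=56.0 kt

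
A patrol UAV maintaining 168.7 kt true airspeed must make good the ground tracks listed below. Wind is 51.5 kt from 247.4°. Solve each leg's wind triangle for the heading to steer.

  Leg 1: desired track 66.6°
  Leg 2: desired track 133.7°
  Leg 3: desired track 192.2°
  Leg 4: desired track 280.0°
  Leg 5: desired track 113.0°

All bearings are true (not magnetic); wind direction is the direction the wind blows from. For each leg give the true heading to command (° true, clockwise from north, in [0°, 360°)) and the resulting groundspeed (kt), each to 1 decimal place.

Leg 1: heading=66.4°, groundspeed=220.2 kt
Leg 2: heading=149.9°, groundspeed=182.7 kt
Leg 3: heading=206.7°, groundspeed=133.9 kt
Leg 4: heading=270.5°, groundspeed=123.0 kt
Leg 5: heading=125.6°, groundspeed=200.7 kt

Leg 1: desired track 66.6°; wind correction -0.2° → command heading 66.4°, groundspeed 220.2 kt
Leg 2: desired track 133.7°; wind correction +16.2° → command heading 149.9°, groundspeed 182.7 kt
Leg 3: desired track 192.2°; wind correction +14.5° → command heading 206.7°, groundspeed 133.9 kt
Leg 4: desired track 280.0°; wind correction -9.5° → command heading 270.5°, groundspeed 123.0 kt
Leg 5: desired track 113.0°; wind correction +12.6° → command heading 125.6°, groundspeed 200.7 kt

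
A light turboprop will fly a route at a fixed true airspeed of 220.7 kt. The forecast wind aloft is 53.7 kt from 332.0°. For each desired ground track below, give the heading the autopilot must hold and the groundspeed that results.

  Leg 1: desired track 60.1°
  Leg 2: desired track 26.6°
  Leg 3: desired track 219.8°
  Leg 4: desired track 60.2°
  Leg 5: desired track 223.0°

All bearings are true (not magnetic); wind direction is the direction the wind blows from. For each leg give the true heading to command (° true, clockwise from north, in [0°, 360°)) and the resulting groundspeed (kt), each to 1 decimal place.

Leg 1: heading=46.0°, groundspeed=212.3 kt
Leg 2: heading=15.2°, groundspeed=185.2 kt
Leg 3: heading=232.8°, groundspeed=235.3 kt
Leg 4: heading=46.1°, groundspeed=212.4 kt
Leg 5: heading=236.3°, groundspeed=232.3 kt

Leg 1: desired track 60.1°; wind correction -14.1° → command heading 46.0°, groundspeed 212.3 kt
Leg 2: desired track 26.6°; wind correction -11.4° → command heading 15.2°, groundspeed 185.2 kt
Leg 3: desired track 219.8°; wind correction +13.0° → command heading 232.8°, groundspeed 235.3 kt
Leg 4: desired track 60.2°; wind correction -14.1° → command heading 46.1°, groundspeed 212.4 kt
Leg 5: desired track 223.0°; wind correction +13.3° → command heading 236.3°, groundspeed 232.3 kt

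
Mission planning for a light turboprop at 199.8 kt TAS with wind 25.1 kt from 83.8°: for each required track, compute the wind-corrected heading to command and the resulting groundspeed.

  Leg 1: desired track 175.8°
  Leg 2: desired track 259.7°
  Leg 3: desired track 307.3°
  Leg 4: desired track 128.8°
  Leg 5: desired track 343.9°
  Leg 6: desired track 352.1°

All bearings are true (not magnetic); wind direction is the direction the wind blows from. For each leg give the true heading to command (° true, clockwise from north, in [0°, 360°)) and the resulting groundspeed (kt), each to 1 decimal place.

Leg 1: heading=168.6°, groundspeed=199.1 kt
Leg 2: heading=259.2°, groundspeed=224.8 kt
Leg 3: heading=312.3°, groundspeed=217.3 kt
Leg 4: heading=123.7°, groundspeed=181.3 kt
Leg 5: heading=351.0°, groundspeed=202.6 kt
Leg 6: heading=359.3°, groundspeed=199.0 kt

Leg 1: desired track 175.8°; wind correction -7.2° → command heading 168.6°, groundspeed 199.1 kt
Leg 2: desired track 259.7°; wind correction -0.5° → command heading 259.2°, groundspeed 224.8 kt
Leg 3: desired track 307.3°; wind correction +5.0° → command heading 312.3°, groundspeed 217.3 kt
Leg 4: desired track 128.8°; wind correction -5.1° → command heading 123.7°, groundspeed 181.3 kt
Leg 5: desired track 343.9°; wind correction +7.1° → command heading 351.0°, groundspeed 202.6 kt
Leg 6: desired track 352.1°; wind correction +7.2° → command heading 359.3°, groundspeed 199.0 kt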